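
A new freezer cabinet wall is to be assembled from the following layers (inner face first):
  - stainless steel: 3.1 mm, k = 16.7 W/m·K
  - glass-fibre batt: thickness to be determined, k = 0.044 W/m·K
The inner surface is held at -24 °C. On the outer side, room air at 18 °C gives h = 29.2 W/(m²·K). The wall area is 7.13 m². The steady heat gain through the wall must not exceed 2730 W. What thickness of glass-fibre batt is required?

Treating each layer as a thermal resistance in series:
R_stainless steel = L/(kA) = 0.0031/(16.7×7.13) = 2.603×10^-5 K/W
R_outer film = 1/(h_o·A) = 1/(29.2×7.13) = 0.004803 K/W
Sum of the known resistances R_other = 0.004829 K/W
Required total resistance R_tot = ΔT/Q_allow = 42/2730 = 0.01538 K/W
R_glass-fibre batt = R_tot − R_other = 0.01056 K/W
L = R·k·A = 0.01056×0.044×7.13

L ≈ 3.31 mm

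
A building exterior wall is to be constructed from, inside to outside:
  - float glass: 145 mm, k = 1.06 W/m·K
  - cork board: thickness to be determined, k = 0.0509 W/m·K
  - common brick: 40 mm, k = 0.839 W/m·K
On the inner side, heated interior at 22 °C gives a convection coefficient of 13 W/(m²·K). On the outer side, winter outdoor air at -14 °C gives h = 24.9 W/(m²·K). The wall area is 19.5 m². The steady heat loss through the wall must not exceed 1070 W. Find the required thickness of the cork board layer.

Using the resistance-network approach (series):
R_inner film = 1/(h_i·A) = 1/(13×19.5) = 0.003945 K/W
R_float glass = L/(kA) = 0.145/(1.06×19.5) = 0.007015 K/W
R_common brick = L/(kA) = 0.04/(0.839×19.5) = 0.002445 K/W
R_outer film = 1/(h_o·A) = 1/(24.9×19.5) = 0.00206 K/W
Sum of the known resistances R_other = 0.01546 K/W
Required total resistance R_tot = ΔT/Q_allow = 36/1070 = 0.03364 K/W
R_cork board = R_tot − R_other = 0.01818 K/W
L = R·k·A = 0.01818×0.0509×19.5

L ≈ 18 mm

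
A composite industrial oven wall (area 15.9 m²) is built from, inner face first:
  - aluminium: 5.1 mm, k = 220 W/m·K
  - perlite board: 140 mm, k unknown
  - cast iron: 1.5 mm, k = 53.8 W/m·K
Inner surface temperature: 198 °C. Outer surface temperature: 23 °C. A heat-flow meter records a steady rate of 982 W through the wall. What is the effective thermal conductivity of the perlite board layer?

k ≈ 0.0494 W/(m·K)

Thermal resistances in series:
R_aluminium = L/(kA) = 0.0051/(220×15.9) = 1.458×10^-6 K/W
R_cast iron = L/(kA) = 0.0015/(53.8×15.9) = 1.754×10^-6 K/W
Sum of known resistances R_other = 3.212×10^-6 K/W
Total R = ΔT/Q = 175/982 = 0.1782 K/W
R_perlite board = R_total − R_other = 0.1782 K/W
k = L/(R·A) = 0.14/(0.1782×15.9)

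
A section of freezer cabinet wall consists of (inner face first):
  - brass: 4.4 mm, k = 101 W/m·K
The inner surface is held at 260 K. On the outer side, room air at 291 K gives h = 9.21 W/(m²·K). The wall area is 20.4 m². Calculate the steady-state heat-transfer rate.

Series thermal resistances:
R_brass = L/(kA) = 0.0044/(101×20.4) = 2.136×10^-6 K/W
R_outer film = 1/(h_o·A) = 1/(9.21×20.4) = 0.005322 K/W
R_total = 0.005325 K/W
Q = ΔT / R_total = 31 / 0.005325

Q ≈ 5820 W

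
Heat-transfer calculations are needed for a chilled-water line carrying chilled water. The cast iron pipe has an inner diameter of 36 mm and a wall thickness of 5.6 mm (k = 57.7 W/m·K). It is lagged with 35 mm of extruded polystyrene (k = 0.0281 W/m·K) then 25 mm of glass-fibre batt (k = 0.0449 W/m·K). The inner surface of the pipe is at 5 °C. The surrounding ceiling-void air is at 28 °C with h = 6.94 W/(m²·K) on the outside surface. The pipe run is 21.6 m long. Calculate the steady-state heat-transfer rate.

Treating each annulus and film as a series resistance:
R_cast iron pipe wall = ln(23.6/18)/(2π×57.7×21.6) = 3.459×10^-5 K/W
R_extruded polystyrene = ln(58.6/23.6)/(2π×0.0281×21.6) = 0.2385 K/W
R_glass-fibre batt = ln(83.6/58.6)/(2π×0.0449×21.6) = 0.05831 K/W
R_outer film = 1/(h_o·2πr_oL) = 1/(6.94×2π×0.0836×21.6) = 0.0127 K/W
R_total = 0.3095 K/W
Q = ΔT/R_total = 23/0.3095

Q ≈ 74.3 W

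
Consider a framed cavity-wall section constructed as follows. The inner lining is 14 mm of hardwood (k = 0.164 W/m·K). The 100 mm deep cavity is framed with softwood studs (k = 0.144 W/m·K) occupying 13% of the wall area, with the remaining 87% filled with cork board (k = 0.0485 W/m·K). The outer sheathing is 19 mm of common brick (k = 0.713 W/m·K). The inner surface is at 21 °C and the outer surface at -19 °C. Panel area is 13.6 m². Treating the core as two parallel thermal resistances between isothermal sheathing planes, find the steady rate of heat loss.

Sheathing layers in series; stud and cavity paths in parallel between them.
R_inner = 0.014/(0.164×13.6) = 0.006277 K/W
R_stud  = 0.1/(0.144×0.13×13.6) = 0.3928 K/W
R_cav   = 0.1/(0.0485×0.87×13.6) = 0.1743 K/W
1/R_core = 1/R_stud + 1/R_cav → R_core = 0.1207 K/W
R_outer = 0.019/(0.713×13.6) = 0.001959 K/W
R_total = 0.1289 K/W
Q = ΔT/R_total = 40/0.1289

Q ≈ 310 W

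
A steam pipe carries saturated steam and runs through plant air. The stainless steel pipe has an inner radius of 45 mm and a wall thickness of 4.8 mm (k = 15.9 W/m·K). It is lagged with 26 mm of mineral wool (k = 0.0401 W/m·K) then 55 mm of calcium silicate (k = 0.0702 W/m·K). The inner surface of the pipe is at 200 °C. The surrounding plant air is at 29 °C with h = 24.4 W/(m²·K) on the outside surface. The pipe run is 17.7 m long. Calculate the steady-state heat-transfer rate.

Q ≈ 1020 W

Per-layer cylindrical resistances, series-summed:
R_stainless steel pipe wall = ln(49.8/45)/(2π×15.9×17.7) = 5.732×10^-5 K/W
R_mineral wool = ln(75.8/49.8)/(2π×0.0401×17.7) = 0.0942 K/W
R_calcium silicate = ln(130.8/75.8)/(2π×0.0702×17.7) = 0.06988 K/W
R_outer film = 1/(h_o·2πr_oL) = 1/(24.4×2π×0.1308×17.7) = 0.002817 K/W
R_total = 0.167 K/W
Q = ΔT/R_total = 171/0.167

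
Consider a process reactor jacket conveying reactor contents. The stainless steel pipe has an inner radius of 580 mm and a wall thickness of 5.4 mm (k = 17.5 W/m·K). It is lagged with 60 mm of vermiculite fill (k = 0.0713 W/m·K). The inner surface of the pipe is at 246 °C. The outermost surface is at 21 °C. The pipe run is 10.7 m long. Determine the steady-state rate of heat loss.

Q ≈ 11000 W

Per-layer cylindrical resistances, series-summed:
R_stainless steel pipe wall = ln(585.4/580)/(2π×17.5×10.7) = 7.877×10^-6 K/W
R_vermiculite fill = ln(645.4/585.4)/(2π×0.0713×10.7) = 0.02036 K/W
R_total = 0.02036 K/W
Q = ΔT/R_total = 225/0.02036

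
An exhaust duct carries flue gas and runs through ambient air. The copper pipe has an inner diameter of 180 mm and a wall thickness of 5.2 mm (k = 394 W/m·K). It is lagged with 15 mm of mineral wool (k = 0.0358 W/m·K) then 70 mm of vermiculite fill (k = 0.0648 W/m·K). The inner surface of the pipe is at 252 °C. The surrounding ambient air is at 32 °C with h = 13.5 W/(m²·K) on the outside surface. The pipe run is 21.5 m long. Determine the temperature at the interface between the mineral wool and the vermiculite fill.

Per-layer cylindrical resistances, series-summed:
R_copper pipe wall = ln(95.2/90)/(2π×394×21.5) = 1.055×10^-6 K/W
R_mineral wool = ln(110.2/95.2)/(2π×0.0358×21.5) = 0.03025 K/W
R_vermiculite fill = ln(180.2/110.2)/(2π×0.0648×21.5) = 0.05618 K/W
R_outer film = 1/(h_o·2πr_oL) = 1/(13.5×2π×0.1802×21.5) = 0.003043 K/W
R_total = 0.08948 K/W
Q = ΔT/R_total = 220/0.08948
Q = 2460 W
T_interface = T_inner − Q·ΣR(inner→interface) = 252 − 2460×0.03026

T ≈ 178 °C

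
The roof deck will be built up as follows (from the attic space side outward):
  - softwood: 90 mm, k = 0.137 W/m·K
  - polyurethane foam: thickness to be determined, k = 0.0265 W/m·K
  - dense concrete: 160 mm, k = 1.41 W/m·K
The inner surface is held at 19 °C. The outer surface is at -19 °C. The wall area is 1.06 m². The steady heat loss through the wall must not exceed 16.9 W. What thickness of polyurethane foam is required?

Model the wall as resistances in series:
R_softwood = L/(kA) = 0.09/(0.137×1.06) = 0.6197 K/W
R_dense concrete = L/(kA) = 0.16/(1.41×1.06) = 0.1071 K/W
Sum of the known resistances R_other = 0.7268 K/W
Required total resistance R_tot = ΔT/Q_allow = 38/16.9 = 2.249 K/W
R_polyurethane foam = R_tot − R_other = 1.522 K/W
L = R·k·A = 1.522×0.0265×1.06

L ≈ 42.7 mm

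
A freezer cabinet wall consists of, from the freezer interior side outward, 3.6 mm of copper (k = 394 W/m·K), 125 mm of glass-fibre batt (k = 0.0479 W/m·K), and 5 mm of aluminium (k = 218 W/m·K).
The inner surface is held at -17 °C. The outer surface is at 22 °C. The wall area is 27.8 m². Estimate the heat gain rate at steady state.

Q ≈ 415 W

Thermal resistances in series:
R_copper = L/(kA) = 0.0036/(394×27.8) = 3.287×10^-7 K/W
R_glass-fibre batt = L/(kA) = 0.125/(0.0479×27.8) = 0.09387 K/W
R_aluminium = L/(kA) = 0.005/(218×27.8) = 8.25×10^-7 K/W
R_total = 0.09387 K/W
Q = ΔT / R_total = 39 / 0.09387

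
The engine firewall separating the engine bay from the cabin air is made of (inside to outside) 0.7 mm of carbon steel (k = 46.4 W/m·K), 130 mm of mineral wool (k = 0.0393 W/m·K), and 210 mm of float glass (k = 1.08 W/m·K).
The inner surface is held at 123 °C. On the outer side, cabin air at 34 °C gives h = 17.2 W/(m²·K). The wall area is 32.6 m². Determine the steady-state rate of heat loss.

Thermal resistances in series:
R_carbon steel = L/(kA) = 0.0007/(46.4×32.6) = 4.628×10^-7 K/W
R_mineral wool = L/(kA) = 0.13/(0.0393×32.6) = 0.1015 K/W
R_float glass = L/(kA) = 0.21/(1.08×32.6) = 0.005965 K/W
R_outer film = 1/(h_o·A) = 1/(17.2×32.6) = 0.001783 K/W
R_total = 0.1092 K/W
Q = ΔT / R_total = 89 / 0.1092

Q ≈ 815 W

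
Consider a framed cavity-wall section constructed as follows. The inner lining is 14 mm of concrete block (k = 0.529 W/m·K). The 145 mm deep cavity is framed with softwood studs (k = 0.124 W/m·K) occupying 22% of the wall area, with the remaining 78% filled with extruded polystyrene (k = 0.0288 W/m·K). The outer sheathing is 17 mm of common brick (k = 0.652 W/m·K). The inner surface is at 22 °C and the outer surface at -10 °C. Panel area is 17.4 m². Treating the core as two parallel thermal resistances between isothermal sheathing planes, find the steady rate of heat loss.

Sheathing layers in series; stud and cavity paths in parallel between them.
R_inner = 0.014/(0.529×17.4) = 0.001521 K/W
R_stud  = 0.145/(0.124×0.22×17.4) = 0.3055 K/W
R_cav   = 0.145/(0.0288×0.78×17.4) = 0.371 K/W
1/R_core = 1/R_stud + 1/R_cav → R_core = 0.1675 K/W
R_outer = 0.017/(0.652×17.4) = 0.001498 K/W
R_total = 0.1705 K/W
Q = ΔT/R_total = 32/0.1705

Q ≈ 188 W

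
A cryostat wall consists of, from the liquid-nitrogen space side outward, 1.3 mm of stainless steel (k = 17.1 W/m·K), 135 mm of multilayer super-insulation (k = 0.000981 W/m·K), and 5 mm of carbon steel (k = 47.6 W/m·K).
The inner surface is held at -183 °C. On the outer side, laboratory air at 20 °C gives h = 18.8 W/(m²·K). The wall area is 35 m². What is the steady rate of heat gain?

Thermal resistances in series:
R_stainless steel = L/(kA) = 0.0013/(17.1×35) = 2.172×10^-6 K/W
R_multilayer super-insulation = L/(kA) = 0.135/(0.000981×35) = 3.932 K/W
R_carbon steel = L/(kA) = 0.005/(47.6×35) = 3.001×10^-6 K/W
R_outer film = 1/(h_o·A) = 1/(18.8×35) = 0.00152 K/W
R_total = 3.933 K/W
Q = ΔT / R_total = 203 / 3.933

Q ≈ 51.6 W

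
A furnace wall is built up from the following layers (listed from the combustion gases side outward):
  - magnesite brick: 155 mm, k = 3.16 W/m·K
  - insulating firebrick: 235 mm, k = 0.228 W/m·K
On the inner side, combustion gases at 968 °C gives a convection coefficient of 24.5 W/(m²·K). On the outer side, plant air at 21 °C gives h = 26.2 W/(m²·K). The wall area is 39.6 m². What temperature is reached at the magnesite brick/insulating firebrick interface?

Series thermal resistances:
R_inner film = 1/(h_i·A) = 1/(24.5×39.6) = 0.001031 K/W
R_magnesite brick = L/(kA) = 0.155/(3.16×39.6) = 0.001239 K/W
R_insulating firebrick = L/(kA) = 0.235/(0.228×39.6) = 0.02603 K/W
R_outer film = 1/(h_o·A) = 1/(26.2×39.6) = 9.638×10^-4 K/W
R_total = 0.02926 K/W;  Q = ΔT/R_total = 947/0.02926 = 32360 W
T_interface = T_inner − Q·ΣR(inner→interface) = 968 − 32400×0.002269

T ≈ 895 °C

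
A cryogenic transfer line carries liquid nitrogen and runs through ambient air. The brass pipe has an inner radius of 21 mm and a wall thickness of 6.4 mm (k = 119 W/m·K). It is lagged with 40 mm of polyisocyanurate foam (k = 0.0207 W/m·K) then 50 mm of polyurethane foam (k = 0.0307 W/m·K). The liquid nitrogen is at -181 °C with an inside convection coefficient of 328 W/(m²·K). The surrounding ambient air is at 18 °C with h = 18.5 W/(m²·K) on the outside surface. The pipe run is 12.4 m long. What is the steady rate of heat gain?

For a radial system each layer contributes R = ln(r_out/r_in)/(2πkL); films add R = 1/(hA).
R_inner film = 1/(h_i·2πr₁L) = 1/(328×2π×0.021×12.4) = 0.001863 K/W
R_brass pipe wall = ln(27.4/21)/(2π×119×12.4) = 2.869×10^-5 K/W
R_polyisocyanurate foam = ln(67.4/27.4)/(2π×0.0207×12.4) = 0.5581 K/W
R_polyurethane foam = ln(117.4/67.4)/(2π×0.0307×12.4) = 0.232 K/W
R_outer film = 1/(h_o·2πr_oL) = 1/(18.5×2π×0.1174×12.4) = 0.00591 K/W
R_total = 0.7979 K/W
Q = ΔT/R_total = 199/0.7979

Q ≈ 249 W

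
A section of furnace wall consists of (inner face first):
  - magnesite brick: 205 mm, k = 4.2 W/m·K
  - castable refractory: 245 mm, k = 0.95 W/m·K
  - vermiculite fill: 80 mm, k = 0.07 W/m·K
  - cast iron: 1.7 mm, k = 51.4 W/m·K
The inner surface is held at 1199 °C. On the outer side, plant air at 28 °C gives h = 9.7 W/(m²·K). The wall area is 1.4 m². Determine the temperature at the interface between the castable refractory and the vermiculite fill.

Thermal resistances in series:
R_magnesite brick = L/(kA) = 0.205/(4.2×1.4) = 0.03486 K/W
R_castable refractory = L/(kA) = 0.245/(0.95×1.4) = 0.1842 K/W
R_vermiculite fill = L/(kA) = 0.08/(0.07×1.4) = 0.8163 K/W
R_cast iron = L/(kA) = 0.0017/(51.4×1.4) = 2.362×10^-5 K/W
R_outer film = 1/(h_o·A) = 1/(9.7×1.4) = 0.07364 K/W
R_total = 1.109 K/W;  Q = ΔT/R_total = 1171/1.109 = 1056 W
T_interface = T_inner − Q·ΣR(inner→interface) = 1199 − 1060×0.2191

T ≈ 968 °C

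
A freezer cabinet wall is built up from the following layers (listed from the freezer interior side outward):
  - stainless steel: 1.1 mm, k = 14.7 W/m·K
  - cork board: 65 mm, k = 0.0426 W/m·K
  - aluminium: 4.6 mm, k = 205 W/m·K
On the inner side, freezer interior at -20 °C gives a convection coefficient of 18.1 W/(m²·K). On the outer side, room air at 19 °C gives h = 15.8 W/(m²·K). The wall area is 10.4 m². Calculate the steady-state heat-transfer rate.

Treating each layer as a thermal resistance in series:
R_inner film = 1/(h_i·A) = 1/(18.1×10.4) = 0.005312 K/W
R_stainless steel = L/(kA) = 0.0011/(14.7×10.4) = 7.195×10^-6 K/W
R_cork board = L/(kA) = 0.065/(0.0426×10.4) = 0.1467 K/W
R_aluminium = L/(kA) = 0.0046/(205×10.4) = 2.158×10^-6 K/W
R_outer film = 1/(h_o·A) = 1/(15.8×10.4) = 0.006086 K/W
R_total = 0.1581 K/W
Q = ΔT / R_total = 39 / 0.1581

Q ≈ 247 W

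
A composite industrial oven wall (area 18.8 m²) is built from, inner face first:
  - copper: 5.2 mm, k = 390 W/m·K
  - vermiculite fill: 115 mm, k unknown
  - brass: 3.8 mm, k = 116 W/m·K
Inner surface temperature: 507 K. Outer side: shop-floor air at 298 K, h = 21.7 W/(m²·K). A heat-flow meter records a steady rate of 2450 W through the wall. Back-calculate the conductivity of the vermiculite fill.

k ≈ 0.0738 W/(m·K)

Series thermal resistances:
R_copper = L/(kA) = 0.0052/(390×18.8) = 7.092×10^-7 K/W
R_brass = L/(kA) = 0.0038/(116×18.8) = 1.742×10^-6 K/W
R_outer film = 1/(h_o·A) = 1/(21.7×18.8) = 0.002451 K/W
Sum of known resistances R_other = 0.002454 K/W
Total R = ΔT/Q = 209/2450 = 0.08531 K/W
R_vermiculite fill = R_total − R_other = 0.08285 K/W
k = L/(R·A) = 0.115/(0.08285×18.8)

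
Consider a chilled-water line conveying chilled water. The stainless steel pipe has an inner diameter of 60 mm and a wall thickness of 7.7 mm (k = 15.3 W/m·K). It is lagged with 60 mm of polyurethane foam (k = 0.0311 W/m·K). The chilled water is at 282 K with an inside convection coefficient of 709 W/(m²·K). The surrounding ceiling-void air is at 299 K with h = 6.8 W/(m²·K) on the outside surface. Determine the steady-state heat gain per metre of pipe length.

Per-layer cylindrical resistances, series-summed:
R_inner film = 1/(h_i·2πr₁L) = 1/(709×2π×0.03×1) = 0.007483 K/W
R_stainless steel pipe wall = ln(37.7/30)/(2π×15.3×1) = 0.002377 K/W
R_polyurethane foam = ln(97.7/37.7)/(2π×0.0311×1) = 4.873 K/W
R_outer film = 1/(h_o·2πr_oL) = 1/(6.8×2π×0.0977×1) = 0.2396 K/W
R_total = 5.123 K/W
Q = ΔT/R_total = 17/5.123

q′ ≈ 3.32 W/m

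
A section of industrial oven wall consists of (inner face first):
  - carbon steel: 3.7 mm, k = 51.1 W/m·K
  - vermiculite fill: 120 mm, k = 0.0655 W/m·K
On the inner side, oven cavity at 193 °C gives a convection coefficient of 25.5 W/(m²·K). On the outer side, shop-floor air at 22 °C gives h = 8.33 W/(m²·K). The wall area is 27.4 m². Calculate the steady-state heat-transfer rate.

Q ≈ 2350 W

Treating each layer as a thermal resistance in series:
R_inner film = 1/(h_i·A) = 1/(25.5×27.4) = 0.001431 K/W
R_carbon steel = L/(kA) = 0.0037/(51.1×27.4) = 2.643×10^-6 K/W
R_vermiculite fill = L/(kA) = 0.12/(0.0655×27.4) = 0.06686 K/W
R_outer film = 1/(h_o·A) = 1/(8.33×27.4) = 0.004381 K/W
R_total = 0.07268 K/W
Q = ΔT / R_total = 171 / 0.07268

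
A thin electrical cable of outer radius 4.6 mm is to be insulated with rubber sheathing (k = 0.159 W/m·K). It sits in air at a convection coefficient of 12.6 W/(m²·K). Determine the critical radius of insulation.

r_cr ≈ 12.6 mm

For a cylinder r_cr = k/h = 0.159/12.6
r_cr = 12.6 mm; since the bare radius (4.6 mm) is below r_cr, adding a thin layer of insulation will *increase* heat loss.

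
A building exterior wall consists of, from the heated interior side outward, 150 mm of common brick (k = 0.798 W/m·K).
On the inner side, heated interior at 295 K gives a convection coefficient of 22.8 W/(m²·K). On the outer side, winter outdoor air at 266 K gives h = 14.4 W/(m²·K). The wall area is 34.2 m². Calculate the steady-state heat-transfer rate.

Series thermal resistances:
R_inner film = 1/(h_i·A) = 1/(22.8×34.2) = 0.001282 K/W
R_common brick = L/(kA) = 0.15/(0.798×34.2) = 0.005496 K/W
R_outer film = 1/(h_o·A) = 1/(14.4×34.2) = 0.002031 K/W
R_total = 0.008809 K/W
Q = ΔT / R_total = 29 / 0.008809

Q ≈ 3290 W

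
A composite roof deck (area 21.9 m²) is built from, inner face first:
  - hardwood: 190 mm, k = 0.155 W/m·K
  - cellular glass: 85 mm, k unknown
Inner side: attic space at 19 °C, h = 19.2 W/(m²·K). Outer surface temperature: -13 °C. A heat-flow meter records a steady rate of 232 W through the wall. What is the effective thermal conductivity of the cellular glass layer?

Using the resistance-network approach (series):
R_inner film = 1/(h_i·A) = 1/(19.2×21.9) = 0.002378 K/W
R_hardwood = L/(kA) = 0.19/(0.155×21.9) = 0.05597 K/W
Sum of known resistances R_other = 0.05835 K/W
Total R = ΔT/Q = 32/232 = 0.1379 K/W
R_cellular glass = R_total − R_other = 0.07958 K/W
k = L/(R·A) = 0.085/(0.07958×21.9)

k ≈ 0.0488 W/(m·K)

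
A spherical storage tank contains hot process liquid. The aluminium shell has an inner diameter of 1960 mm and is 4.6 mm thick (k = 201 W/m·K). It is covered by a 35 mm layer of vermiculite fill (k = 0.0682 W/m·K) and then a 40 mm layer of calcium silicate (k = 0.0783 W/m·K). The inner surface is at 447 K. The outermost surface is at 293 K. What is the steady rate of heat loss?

Q ≈ 1970 W

Each spherical layer contributes R = (1/r_i − 1/r_o)/(4πk):
R_aluminium shell = (1/0.98 − 1/0.9846)/(4π×201) = 1.887×10^-6 K/W
R_vermiculite fill = (1/0.9846 − 1/1.0196)/(4π×0.0682) = 0.04068 K/W
R_calcium silicate = (1/1.0196 − 1/1.0596)/(4π×0.0783) = 0.03763 K/W
R_total = 0.07831 K/W
Q = ΔT/R_total = 154/0.07831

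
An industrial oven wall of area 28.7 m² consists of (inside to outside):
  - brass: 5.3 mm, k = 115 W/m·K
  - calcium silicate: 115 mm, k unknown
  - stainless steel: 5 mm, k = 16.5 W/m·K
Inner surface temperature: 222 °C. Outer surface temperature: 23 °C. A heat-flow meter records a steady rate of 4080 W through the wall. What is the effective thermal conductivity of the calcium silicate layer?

Model the wall as resistances in series:
R_brass = L/(kA) = 0.0053/(115×28.7) = 1.606×10^-6 K/W
R_stainless steel = L/(kA) = 0.005/(16.5×28.7) = 1.056×10^-5 K/W
Sum of known resistances R_other = 1.216×10^-5 K/W
Total R = ΔT/Q = 199/4080 = 0.04877 K/W
R_calcium silicate = R_total − R_other = 0.04876 K/W
k = L/(R·A) = 0.115/(0.04876×28.7)

k ≈ 0.0822 W/(m·K)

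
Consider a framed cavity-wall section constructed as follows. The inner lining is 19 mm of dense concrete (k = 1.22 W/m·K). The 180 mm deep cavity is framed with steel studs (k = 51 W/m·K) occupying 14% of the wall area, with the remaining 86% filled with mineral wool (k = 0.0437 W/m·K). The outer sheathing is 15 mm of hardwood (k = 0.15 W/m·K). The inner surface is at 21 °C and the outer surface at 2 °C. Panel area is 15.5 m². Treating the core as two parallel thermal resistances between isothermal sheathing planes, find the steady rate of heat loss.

Q ≈ 2090 W

Sheathing layers in series; stud and cavity paths in parallel between them.
R_inner = 0.019/(1.22×15.5) = 0.001005 K/W
R_stud  = 0.18/(51×0.14×15.5) = 0.001626 K/W
R_cav   = 0.18/(0.0437×0.86×15.5) = 0.309 K/W
1/R_core = 1/R_stud + 1/R_cav → R_core = 0.001618 K/W
R_outer = 0.015/(0.15×15.5) = 0.006452 K/W
R_total = 0.009074 K/W
Q = ΔT/R_total = 19/0.009074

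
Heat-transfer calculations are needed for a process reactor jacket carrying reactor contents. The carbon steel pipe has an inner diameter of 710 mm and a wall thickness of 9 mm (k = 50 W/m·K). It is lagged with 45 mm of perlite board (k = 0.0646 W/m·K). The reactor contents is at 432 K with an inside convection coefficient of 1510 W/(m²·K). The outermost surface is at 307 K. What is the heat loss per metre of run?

q′ ≈ 435 W/m

Treating each annulus and film as a series resistance:
R_inner film = 1/(h_i·2πr₁L) = 1/(1510×2π×0.355×1) = 2.969×10^-4 K/W
R_carbon steel pipe wall = ln(364/355)/(2π×50×1) = 7.969×10^-5 K/W
R_perlite board = ln(409/364)/(2π×0.0646×1) = 0.2872 K/W
R_total = 0.2875 K/W
Q = ΔT/R_total = 125/0.2875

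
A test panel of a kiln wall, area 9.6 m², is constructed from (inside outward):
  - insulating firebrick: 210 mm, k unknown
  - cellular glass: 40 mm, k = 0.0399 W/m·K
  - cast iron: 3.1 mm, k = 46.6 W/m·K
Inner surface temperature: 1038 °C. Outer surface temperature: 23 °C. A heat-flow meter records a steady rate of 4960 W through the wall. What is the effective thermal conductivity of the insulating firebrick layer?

Treating each layer as a thermal resistance in series:
R_cellular glass = L/(kA) = 0.04/(0.0399×9.6) = 0.1044 K/W
R_cast iron = L/(kA) = 0.0031/(46.6×9.6) = 6.93×10^-6 K/W
Sum of known resistances R_other = 0.1044 K/W
Total R = ΔT/Q = 1015/4960 = 0.2046 K/W
R_insulating firebrick = R_total − R_other = 0.1002 K/W
k = L/(R·A) = 0.21/(0.1002×9.6)

k ≈ 0.218 W/(m·K)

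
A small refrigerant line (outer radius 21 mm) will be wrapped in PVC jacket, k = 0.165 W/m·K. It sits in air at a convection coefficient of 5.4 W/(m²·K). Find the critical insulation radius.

r_cr ≈ 30.6 mm

For a cylinder r_cr = k/h = 0.165/5.4
r_cr = 30.6 mm; since the bare radius (21 mm) is below r_cr, adding a thin layer of insulation will *increase* heat loss.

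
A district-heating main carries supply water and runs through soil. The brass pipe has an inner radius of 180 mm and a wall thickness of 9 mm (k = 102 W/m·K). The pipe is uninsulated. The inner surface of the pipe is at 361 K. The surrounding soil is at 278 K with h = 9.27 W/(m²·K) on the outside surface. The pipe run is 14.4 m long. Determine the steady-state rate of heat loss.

Cylindrical conduction, so R = ln(r₂/r₁)/(2πkL) per layer, in series:
R_brass pipe wall = ln(189/180)/(2π×102×14.4) = 5.287×10^-6 K/W
R_outer film = 1/(h_o·2πr_oL) = 1/(9.27×2π×0.189×14.4) = 0.006308 K/W
R_total = 0.006314 K/W
Q = ΔT/R_total = 83/0.006314

Q ≈ 13100 W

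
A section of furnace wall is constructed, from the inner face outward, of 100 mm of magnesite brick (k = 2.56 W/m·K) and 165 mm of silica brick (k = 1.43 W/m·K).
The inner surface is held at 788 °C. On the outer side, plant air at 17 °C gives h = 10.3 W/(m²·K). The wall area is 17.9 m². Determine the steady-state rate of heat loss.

Q ≈ 54900 W

Thermal resistances in series:
R_magnesite brick = L/(kA) = 0.1/(2.56×17.9) = 0.002182 K/W
R_silica brick = L/(kA) = 0.165/(1.43×17.9) = 0.006446 K/W
R_outer film = 1/(h_o·A) = 1/(10.3×17.9) = 0.005424 K/W
R_total = 0.01405 K/W
Q = ΔT / R_total = 771 / 0.01405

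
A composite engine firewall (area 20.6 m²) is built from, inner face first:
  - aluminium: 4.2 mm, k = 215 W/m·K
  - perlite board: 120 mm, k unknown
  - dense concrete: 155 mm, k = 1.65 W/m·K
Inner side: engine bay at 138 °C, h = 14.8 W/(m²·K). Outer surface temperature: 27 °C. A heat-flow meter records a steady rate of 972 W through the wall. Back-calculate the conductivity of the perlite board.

k ≈ 0.0548 W/(m·K)

Treating each layer as a thermal resistance in series:
R_inner film = 1/(h_i·A) = 1/(14.8×20.6) = 0.00328 K/W
R_aluminium = L/(kA) = 0.0042/(215×20.6) = 9.483×10^-7 K/W
R_dense concrete = L/(kA) = 0.155/(1.65×20.6) = 0.00456 K/W
Sum of known resistances R_other = 0.007841 K/W
Total R = ΔT/Q = 111/972 = 0.1142 K/W
R_perlite board = R_total − R_other = 0.1064 K/W
k = L/(R·A) = 0.12/(0.1064×20.6)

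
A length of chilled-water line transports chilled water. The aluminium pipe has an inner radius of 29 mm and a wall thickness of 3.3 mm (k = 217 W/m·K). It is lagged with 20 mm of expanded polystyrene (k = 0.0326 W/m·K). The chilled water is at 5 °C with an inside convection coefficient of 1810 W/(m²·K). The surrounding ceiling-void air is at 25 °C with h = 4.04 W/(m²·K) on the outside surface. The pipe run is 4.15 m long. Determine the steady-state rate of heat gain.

Q ≈ 26.7 W

Cylindrical conduction, so R = ln(r₂/r₁)/(2πkL) per layer, in series:
R_inner film = 1/(h_i·2πr₁L) = 1/(1810×2π×0.029×4.15) = 7.306×10^-4 K/W
R_aluminium pipe wall = ln(32.3/29)/(2π×217×4.15) = 1.905×10^-5 K/W
R_expanded polystyrene = ln(52.3/32.3)/(2π×0.0326×4.15) = 0.5669 K/W
R_outer film = 1/(h_o·2πr_oL) = 1/(4.04×2π×0.0523×4.15) = 0.1815 K/W
R_total = 0.7492 K/W
Q = ΔT/R_total = 20/0.7492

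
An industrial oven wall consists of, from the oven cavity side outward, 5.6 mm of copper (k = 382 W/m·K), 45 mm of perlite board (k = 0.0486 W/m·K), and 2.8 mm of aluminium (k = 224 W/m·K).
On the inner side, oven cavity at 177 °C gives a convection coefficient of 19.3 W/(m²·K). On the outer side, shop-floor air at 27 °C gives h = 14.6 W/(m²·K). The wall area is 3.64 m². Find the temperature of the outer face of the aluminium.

T ≈ 36.8 °C

Thermal resistances in series:
R_inner film = 1/(h_i·A) = 1/(19.3×3.64) = 0.01423 K/W
R_copper = L/(kA) = 0.0056/(382×3.64) = 4.027×10^-6 K/W
R_perlite board = L/(kA) = 0.045/(0.0486×3.64) = 0.2544 K/W
R_aluminium = L/(kA) = 0.0028/(224×3.64) = 3.434×10^-6 K/W
R_outer film = 1/(h_o·A) = 1/(14.6×3.64) = 0.01882 K/W
R_total = 0.2874 K/W;  Q = ΔT/R_total = 150/0.2874 = 521.9 W
T_interface = T_inner − Q·ΣR(inner→interface) = 177 − 522×0.2686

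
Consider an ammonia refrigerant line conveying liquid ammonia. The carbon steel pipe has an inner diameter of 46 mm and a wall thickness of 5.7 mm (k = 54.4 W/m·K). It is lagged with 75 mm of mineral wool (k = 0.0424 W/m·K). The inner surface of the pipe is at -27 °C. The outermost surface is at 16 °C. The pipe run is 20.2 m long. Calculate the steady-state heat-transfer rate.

Q ≈ 180 W

Radial resistances (cylindrical: R_cond = ln(r_o/r_i)/(2πkL), R_conv = 1/(h·2πrL)):
R_carbon steel pipe wall = ln(28.7/23)/(2π×54.4×20.2) = 3.207×10^-5 K/W
R_mineral wool = ln(103.7/28.7)/(2π×0.0424×20.2) = 0.2387 K/W
R_total = 0.2387 K/W
Q = ΔT/R_total = 43/0.2387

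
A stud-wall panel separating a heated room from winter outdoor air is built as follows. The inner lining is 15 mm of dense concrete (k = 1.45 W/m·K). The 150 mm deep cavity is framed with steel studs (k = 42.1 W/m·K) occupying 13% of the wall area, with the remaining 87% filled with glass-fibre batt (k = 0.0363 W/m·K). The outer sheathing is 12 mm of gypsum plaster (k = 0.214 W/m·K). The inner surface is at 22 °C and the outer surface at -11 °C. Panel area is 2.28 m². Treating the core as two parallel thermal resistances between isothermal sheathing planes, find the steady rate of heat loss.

Q ≈ 803 W

Sheathing layers in series; stud and cavity paths in parallel between them.
R_inner = 0.015/(1.45×2.28) = 0.004537 K/W
R_stud  = 0.15/(42.1×0.13×2.28) = 0.01202 K/W
R_cav   = 0.15/(0.0363×0.87×2.28) = 2.083 K/W
1/R_core = 1/R_stud + 1/R_cav → R_core = 0.01195 K/W
R_outer = 0.012/(0.214×2.28) = 0.02459 K/W
R_total = 0.04108 K/W
Q = ΔT/R_total = 33/0.04108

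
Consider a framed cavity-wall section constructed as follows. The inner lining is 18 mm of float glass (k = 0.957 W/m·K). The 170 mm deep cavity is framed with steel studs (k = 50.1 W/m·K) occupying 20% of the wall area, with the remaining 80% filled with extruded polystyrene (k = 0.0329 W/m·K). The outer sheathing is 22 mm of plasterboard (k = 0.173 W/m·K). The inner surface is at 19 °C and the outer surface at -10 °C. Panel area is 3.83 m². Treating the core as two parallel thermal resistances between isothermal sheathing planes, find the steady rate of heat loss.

Sheathing layers in series; stud and cavity paths in parallel between them.
R_inner = 0.018/(0.957×3.83) = 0.004911 K/W
R_stud  = 0.17/(50.1×0.2×3.83) = 0.00443 K/W
R_cav   = 0.17/(0.0329×0.8×3.83) = 1.686 K/W
1/R_core = 1/R_stud + 1/R_cav → R_core = 0.004418 K/W
R_outer = 0.022/(0.173×3.83) = 0.0332 K/W
R_total = 0.04253 K/W
Q = ΔT/R_total = 29/0.04253

Q ≈ 682 W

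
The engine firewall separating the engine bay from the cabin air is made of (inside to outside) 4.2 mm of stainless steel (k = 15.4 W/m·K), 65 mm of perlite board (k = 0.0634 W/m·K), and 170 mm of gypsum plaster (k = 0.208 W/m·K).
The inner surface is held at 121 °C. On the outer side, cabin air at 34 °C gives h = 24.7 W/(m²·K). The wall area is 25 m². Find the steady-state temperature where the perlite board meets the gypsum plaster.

Treating each layer as a thermal resistance in series:
R_stainless steel = L/(kA) = 0.0042/(15.4×25) = 1.091×10^-5 K/W
R_perlite board = L/(kA) = 0.065/(0.0634×25) = 0.04101 K/W
R_gypsum plaster = L/(kA) = 0.17/(0.208×25) = 0.03269 K/W
R_outer film = 1/(h_o·A) = 1/(24.7×25) = 0.001619 K/W
R_total = 0.07533 K/W;  Q = ΔT/R_total = 87/0.07533 = 1155 W
T_interface = T_inner − Q·ΣR(inner→interface) = 121 − 1150×0.04102

T ≈ 73.6 °C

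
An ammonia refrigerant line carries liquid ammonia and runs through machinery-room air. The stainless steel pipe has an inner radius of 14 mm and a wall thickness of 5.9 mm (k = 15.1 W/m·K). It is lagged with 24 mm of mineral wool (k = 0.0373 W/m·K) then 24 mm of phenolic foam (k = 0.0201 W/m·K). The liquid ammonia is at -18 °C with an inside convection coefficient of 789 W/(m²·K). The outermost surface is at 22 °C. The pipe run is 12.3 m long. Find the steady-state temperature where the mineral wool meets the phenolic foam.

Per-layer cylindrical resistances, series-summed:
R_inner film = 1/(h_i·2πr₁L) = 1/(789×2π×0.014×12.3) = 0.001171 K/W
R_stainless steel pipe wall = ln(19.9/14)/(2π×15.1×12.3) = 3.013×10^-4 K/W
R_mineral wool = ln(43.9/19.9)/(2π×0.0373×12.3) = 0.2745 K/W
R_phenolic foam = ln(67.9/43.9)/(2π×0.0201×12.3) = 0.2808 K/W
R_total = 0.5567 K/W
Q = ΔT/R_total = 40/0.5567
Q = 71.9 W
T_interface = T_inner + Q·ΣR(inner→interface) = -18 + 71.9×0.2759

T ≈ 1.83 °C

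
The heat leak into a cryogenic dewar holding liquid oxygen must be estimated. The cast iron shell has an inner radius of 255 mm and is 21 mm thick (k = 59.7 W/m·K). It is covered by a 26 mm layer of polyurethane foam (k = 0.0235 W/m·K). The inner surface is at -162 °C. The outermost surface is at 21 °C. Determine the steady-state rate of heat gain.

Q ≈ 173 W

Radial (spherical) resistances in series:
R_cast iron shell = (1/0.255 − 1/0.276)/(4π×59.7) = 3.977×10^-4 K/W
R_polyurethane foam = (1/0.276 − 1/0.302)/(4π×0.0235) = 1.056 K/W
R_total = 1.057 K/W
Q = ΔT/R_total = 183/1.057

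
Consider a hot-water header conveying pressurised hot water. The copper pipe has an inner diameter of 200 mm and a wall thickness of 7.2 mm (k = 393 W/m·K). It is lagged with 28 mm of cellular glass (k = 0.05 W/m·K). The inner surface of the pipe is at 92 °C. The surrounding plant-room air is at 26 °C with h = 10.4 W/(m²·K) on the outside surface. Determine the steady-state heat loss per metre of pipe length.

q′ ≈ 77.5 W/m

For a radial system each layer contributes R = ln(r_out/r_in)/(2πkL); films add R = 1/(hA).
R_copper pipe wall = ln(107.2/100)/(2π×393×1) = 2.816×10^-5 K/W
R_cellular glass = ln(135.2/107.2)/(2π×0.05×1) = 0.7387 K/W
R_outer film = 1/(h_o·2πr_oL) = 1/(10.4×2π×0.1352×1) = 0.1132 K/W
R_total = 0.8519 K/W
Q = ΔT/R_total = 66/0.8519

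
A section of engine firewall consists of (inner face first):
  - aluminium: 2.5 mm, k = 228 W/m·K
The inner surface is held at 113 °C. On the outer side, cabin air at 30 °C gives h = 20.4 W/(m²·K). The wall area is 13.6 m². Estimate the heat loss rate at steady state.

Q ≈ 23000 W

Model the wall as resistances in series:
R_aluminium = L/(kA) = 0.0025/(228×13.6) = 8.062×10^-7 K/W
R_outer film = 1/(h_o·A) = 1/(20.4×13.6) = 0.003604 K/W
R_total = 0.003605 K/W
Q = ΔT / R_total = 83 / 0.003605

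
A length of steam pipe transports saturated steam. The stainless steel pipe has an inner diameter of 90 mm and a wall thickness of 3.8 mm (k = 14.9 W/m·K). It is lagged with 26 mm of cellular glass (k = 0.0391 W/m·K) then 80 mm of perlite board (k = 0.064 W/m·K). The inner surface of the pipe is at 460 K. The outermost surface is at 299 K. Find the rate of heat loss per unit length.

Treating each annulus and film as a series resistance:
R_stainless steel pipe wall = ln(48.8/45)/(2π×14.9×1) = 8.659×10^-4 K/W
R_cellular glass = ln(74.8/48.8)/(2π×0.0391×1) = 1.738 K/W
R_perlite board = ln(154.8/74.8)/(2π×0.064×1) = 1.809 K/W
R_total = 3.548 K/W
Q = ΔT/R_total = 161/3.548

q′ ≈ 45.4 W/m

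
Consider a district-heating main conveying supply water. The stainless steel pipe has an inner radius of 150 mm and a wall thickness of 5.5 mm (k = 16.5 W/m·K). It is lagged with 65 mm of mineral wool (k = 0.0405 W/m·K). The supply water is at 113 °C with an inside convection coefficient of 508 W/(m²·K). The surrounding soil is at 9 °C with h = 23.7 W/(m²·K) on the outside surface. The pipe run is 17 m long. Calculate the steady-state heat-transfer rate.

Cylindrical conduction, so R = ln(r₂/r₁)/(2πkL) per layer, in series:
R_inner film = 1/(h_i·2πr₁L) = 1/(508×2π×0.15×17) = 1.229×10^-4 K/W
R_stainless steel pipe wall = ln(155.5/150)/(2π×16.5×17) = 2.043×10^-5 K/W
R_mineral wool = ln(220.5/155.5)/(2π×0.0405×17) = 0.08073 K/W
R_outer film = 1/(h_o·2πr_oL) = 1/(23.7×2π×0.2205×17) = 0.001791 K/W
R_total = 0.08267 K/W
Q = ΔT/R_total = 104/0.08267

Q ≈ 1260 W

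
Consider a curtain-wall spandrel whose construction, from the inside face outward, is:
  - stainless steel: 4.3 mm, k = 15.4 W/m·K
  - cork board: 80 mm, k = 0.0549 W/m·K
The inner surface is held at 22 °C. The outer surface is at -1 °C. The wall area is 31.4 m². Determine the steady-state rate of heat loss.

Q ≈ 496 W

Using the resistance-network approach (series):
R_stainless steel = L/(kA) = 0.0043/(15.4×31.4) = 8.892×10^-6 K/W
R_cork board = L/(kA) = 0.08/(0.0549×31.4) = 0.04641 K/W
R_total = 0.04642 K/W
Q = ΔT / R_total = 23 / 0.04642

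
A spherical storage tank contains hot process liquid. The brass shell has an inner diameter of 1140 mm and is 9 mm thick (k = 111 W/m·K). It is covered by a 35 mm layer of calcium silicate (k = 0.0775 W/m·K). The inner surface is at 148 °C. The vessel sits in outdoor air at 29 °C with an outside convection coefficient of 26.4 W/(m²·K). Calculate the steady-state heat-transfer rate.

For a spherical shell R = (1/r₁ − 1/r₂)/(4πk); film R = 1/(h·4πr²). In series:
R_brass shell = (1/0.57 − 1/0.579)/(4π×111) = 1.955×10^-5 K/W
R_calcium silicate = (1/0.579 − 1/0.614)/(4π×0.0775) = 0.1011 K/W
R_outer film = 1/(h·4πr_o²) = 1/(26.4×4π×0.614²) = 0.007996 K/W
R_total = 0.1091 K/W
Q = ΔT/R_total = 119/0.1091

Q ≈ 1090 W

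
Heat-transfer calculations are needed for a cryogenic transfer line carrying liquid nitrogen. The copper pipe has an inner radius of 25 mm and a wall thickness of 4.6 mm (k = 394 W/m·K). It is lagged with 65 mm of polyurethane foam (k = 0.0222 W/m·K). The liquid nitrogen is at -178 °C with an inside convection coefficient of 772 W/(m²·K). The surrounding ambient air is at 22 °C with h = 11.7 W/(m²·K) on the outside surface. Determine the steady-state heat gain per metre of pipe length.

For a radial system each layer contributes R = ln(r_out/r_in)/(2πkL); films add R = 1/(hA).
R_inner film = 1/(h_i·2πr₁L) = 1/(772×2π×0.025×1) = 0.008246 K/W
R_copper pipe wall = ln(29.6/25)/(2π×394×1) = 6.823×10^-5 K/W
R_polyurethane foam = ln(94.6/29.6)/(2π×0.0222×1) = 8.33 K/W
R_outer film = 1/(h_o·2πr_oL) = 1/(11.7×2π×0.0946×1) = 0.1438 K/W
R_total = 8.482 K/W
Q = ΔT/R_total = 200/8.482

q′ ≈ 23.6 W/m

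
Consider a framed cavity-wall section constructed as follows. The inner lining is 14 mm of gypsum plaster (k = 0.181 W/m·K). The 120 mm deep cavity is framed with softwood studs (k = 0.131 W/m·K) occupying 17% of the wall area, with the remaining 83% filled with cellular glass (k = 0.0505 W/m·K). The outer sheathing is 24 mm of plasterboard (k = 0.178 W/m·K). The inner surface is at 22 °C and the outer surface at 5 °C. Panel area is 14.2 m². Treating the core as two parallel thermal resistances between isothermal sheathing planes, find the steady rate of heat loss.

Q ≈ 116 W

Sheathing layers in series; stud and cavity paths in parallel between them.
R_inner = 0.014/(0.181×14.2) = 0.005447 K/W
R_stud  = 0.12/(0.131×0.17×14.2) = 0.3795 K/W
R_cav   = 0.12/(0.0505×0.83×14.2) = 0.2016 K/W
1/R_core = 1/R_stud + 1/R_cav → R_core = 0.1317 K/W
R_outer = 0.024/(0.178×14.2) = 0.009495 K/W
R_total = 0.1466 K/W
Q = ΔT/R_total = 17/0.1466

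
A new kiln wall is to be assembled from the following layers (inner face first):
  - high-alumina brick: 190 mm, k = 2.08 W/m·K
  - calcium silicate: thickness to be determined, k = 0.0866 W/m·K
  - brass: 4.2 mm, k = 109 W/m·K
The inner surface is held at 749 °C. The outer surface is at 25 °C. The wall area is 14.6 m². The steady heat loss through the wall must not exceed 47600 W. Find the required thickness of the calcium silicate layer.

L ≈ 11.3 mm

Thermal resistances in series:
R_high-alumina brick = L/(kA) = 0.19/(2.08×14.6) = 0.006257 K/W
R_brass = L/(kA) = 0.0042/(109×14.6) = 2.639×10^-6 K/W
Sum of the known resistances R_other = 0.006259 K/W
Required total resistance R_tot = ΔT/Q_allow = 724/47600 = 0.01521 K/W
R_calcium silicate = R_tot − R_other = 0.008951 K/W
L = R·k·A = 0.008951×0.0866×14.6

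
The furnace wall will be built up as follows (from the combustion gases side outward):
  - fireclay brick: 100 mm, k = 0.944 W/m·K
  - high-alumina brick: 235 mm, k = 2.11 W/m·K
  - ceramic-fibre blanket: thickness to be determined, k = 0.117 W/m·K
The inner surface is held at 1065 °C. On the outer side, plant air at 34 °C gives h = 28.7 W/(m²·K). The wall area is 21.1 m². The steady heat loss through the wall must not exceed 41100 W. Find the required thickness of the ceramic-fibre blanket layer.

Using the resistance-network approach (series):
R_fireclay brick = L/(kA) = 0.1/(0.944×21.1) = 0.00502 K/W
R_high-alumina brick = L/(kA) = 0.235/(2.11×21.1) = 0.005278 K/W
R_outer film = 1/(h_o·A) = 1/(28.7×21.1) = 0.001651 K/W
Sum of the known resistances R_other = 0.01195 K/W
Required total resistance R_tot = ΔT/Q_allow = 1031/41100 = 0.02509 K/W
R_ceramic-fibre blanket = R_tot − R_other = 0.01313 K/W
L = R·k·A = 0.01313×0.117×21.1

L ≈ 32.4 mm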